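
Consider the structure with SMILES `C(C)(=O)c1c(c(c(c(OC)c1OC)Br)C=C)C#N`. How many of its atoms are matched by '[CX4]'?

3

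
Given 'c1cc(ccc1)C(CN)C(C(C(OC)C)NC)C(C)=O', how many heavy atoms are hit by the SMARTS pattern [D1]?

6

The query [D1] means: atom with exactly one heavy-atom neighbour (degree 1).
Check the 20 heavy atoms by environment: 1× C (D2) → no; 5× C (D3) → no; 4× C (D1) → match; 1× O (D1) → match; 1× N (D1) → match; 1× c (aromatic, D3) → no; 5× c (aromatic, D2) → no; 1× O (D2) → no; 1× N (D2) → no.
Summing the matching environments: 4 + 1 + 1 = 6 matching atoms.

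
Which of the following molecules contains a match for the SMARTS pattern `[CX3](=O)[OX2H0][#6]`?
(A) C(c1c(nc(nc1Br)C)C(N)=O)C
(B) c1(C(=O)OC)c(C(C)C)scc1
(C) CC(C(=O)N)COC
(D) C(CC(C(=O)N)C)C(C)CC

B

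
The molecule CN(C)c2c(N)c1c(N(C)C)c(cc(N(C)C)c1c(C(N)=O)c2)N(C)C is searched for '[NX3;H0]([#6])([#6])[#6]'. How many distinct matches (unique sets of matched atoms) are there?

4

[NX3;H0]([#6])([#6])[#6] is the SMARTS for a tertiary amine: a trivalent nitrogen with no H, bonded to three carbons.
The molecule carries 4 separate instances of a dimethylamino group (-N(CH3)2) meeting every constraint; each maps to a distinct set of atoms, giving 4 matches.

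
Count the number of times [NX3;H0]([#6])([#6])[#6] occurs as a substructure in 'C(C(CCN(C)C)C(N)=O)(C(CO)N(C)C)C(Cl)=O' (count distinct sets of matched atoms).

[NX3;H0]([#6])([#6])[#6] is the SMARTS for a tertiary amine: a trivalent nitrogen with no H, bonded to three carbons.
The molecule carries 2 separate instances of a dimethylamino group (-N(CH3)2) meeting every constraint; each maps to a distinct set of atoms, giving 2 matches.

2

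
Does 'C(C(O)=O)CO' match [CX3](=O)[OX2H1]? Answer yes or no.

The pattern [CX3](=O)[OX2H1] describes an sp2 carbon double-bonded to O and single-bonded to an -OH oxygen — a carboxylic acid.
The molecule carries a carboxylic acid group (-C(=O)OH), whose atoms satisfy every constraint of the query, so the pattern matches.

Yes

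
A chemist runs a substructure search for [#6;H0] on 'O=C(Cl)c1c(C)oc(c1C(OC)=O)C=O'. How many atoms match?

6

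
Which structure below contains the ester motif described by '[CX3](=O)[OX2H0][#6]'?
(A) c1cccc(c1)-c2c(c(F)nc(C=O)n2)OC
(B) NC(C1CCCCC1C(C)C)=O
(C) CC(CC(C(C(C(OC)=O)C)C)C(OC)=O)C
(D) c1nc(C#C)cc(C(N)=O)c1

C

[CX3](=O)[OX2H0][#6] describes a carbonyl carbon bonded to an oxygen that is itself bonded to carbon (no H on that O) (an ester).
(A) has a methoxy ether (-OCH3) but the ether oxygen is not adjacent to a C=O carbon.
(B) has a primary amide (-C(=O)NH2) but the carbonyl is bonded to N, not to an O-C linkage.
(C) contains a methyl-ester group (-C(=O)OCH3), which satisfies every atom and bond constraint.
(D) has a primary amide (-C(=O)NH2) but the carbonyl is bonded to N, not to an O-C linkage.
So the answer is (C).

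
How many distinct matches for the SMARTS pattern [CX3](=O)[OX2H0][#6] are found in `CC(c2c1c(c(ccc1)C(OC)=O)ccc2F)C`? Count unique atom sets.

1

[CX3](=O)[OX2H0][#6] is the SMARTS for an ester: a carbonyl carbon bonded to an oxygen that is itself bonded to carbon (no H on that O).
Exactly one fragment in the molecule meets all constraints, giving 1 match.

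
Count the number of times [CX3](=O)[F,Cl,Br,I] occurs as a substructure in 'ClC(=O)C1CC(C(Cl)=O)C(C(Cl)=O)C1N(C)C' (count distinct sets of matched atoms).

3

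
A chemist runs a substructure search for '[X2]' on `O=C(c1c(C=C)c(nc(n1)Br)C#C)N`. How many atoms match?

4

The query [X2] means: any atom with exactly two total connections (bonds + H).
Check the 14 heavy atoms by environment: 2× n (aromatic, X2) → match; 4× c (aromatic, X3) → no; 2× C (X2) → match; 1× Br (X1) → no; 3× C (X3) → no; 1× O (X1) → no; 1× N (X3) → no.
Summing the matching environments: 2 + 2 = 4 matching atoms.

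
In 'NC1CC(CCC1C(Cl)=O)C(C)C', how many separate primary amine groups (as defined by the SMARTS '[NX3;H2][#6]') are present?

1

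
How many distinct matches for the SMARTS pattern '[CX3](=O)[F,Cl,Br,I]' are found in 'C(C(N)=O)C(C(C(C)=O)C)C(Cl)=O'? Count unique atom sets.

[CX3](=O)[F,Cl,Br,I] is the SMARTS for an acyl halide: a carbonyl carbon bonded to a halogen.
Exactly one fragment in the molecule meets all constraints, giving 1 match.

1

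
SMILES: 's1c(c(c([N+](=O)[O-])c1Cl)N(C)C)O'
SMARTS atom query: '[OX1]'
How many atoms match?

2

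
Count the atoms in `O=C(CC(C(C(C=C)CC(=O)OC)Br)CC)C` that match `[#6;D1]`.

Check the 17 heavy atoms by environment: 4× C (D2) → no; 5× C (D3) → no; 2× O (D1) → no; 1× O (D2) → no; 4× C (D1) → match; 1× Br (D1) → no.
That gives 4 matching atoms.

4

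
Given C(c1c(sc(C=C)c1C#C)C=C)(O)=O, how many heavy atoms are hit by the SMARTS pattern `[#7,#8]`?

The query [#7,#8] means: nitrogen or oxygen (comma = OR).
Check the 14 heavy atoms by environment: 1× s (aromatic) → no; 4× c (aromatic) → no; 7× C → no; 2× O → match.
That gives 2 matching atoms.

2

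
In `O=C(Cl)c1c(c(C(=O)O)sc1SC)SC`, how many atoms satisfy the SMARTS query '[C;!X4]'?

Check the 15 heavy atoms by environment: 1× s (aromatic, X2) → no; 4× c (aromatic, X3) → no; 2× S (X2) → no; 2× C (X4) → no; 2× C (X3) → match; 2× O (X1) → no; 1× Cl (X1) → no; 1× O (X2) → no.
That gives 2 matching atoms.

2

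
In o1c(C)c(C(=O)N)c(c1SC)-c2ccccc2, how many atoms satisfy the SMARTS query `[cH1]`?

5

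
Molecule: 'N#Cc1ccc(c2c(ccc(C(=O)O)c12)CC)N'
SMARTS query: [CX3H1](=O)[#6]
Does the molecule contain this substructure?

No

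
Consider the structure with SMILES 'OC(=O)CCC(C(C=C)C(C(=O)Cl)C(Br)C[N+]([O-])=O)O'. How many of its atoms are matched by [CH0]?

2

The query [CH0] means: aliphatic carbon with no attached hydrogen.
Check the 20 heavy atoms by environment: 4× C (H2) → no; 5× C (H1) → no; 1× N (charge +1, H0) → no; 1× O (charge -1, H0) → no; 3× O (H0) → no; 1× Br (H0) → no; 2× C (H0) → match; 2× O (H1) → no; 1× Cl (H0) → no.
That gives 2 matching atoms.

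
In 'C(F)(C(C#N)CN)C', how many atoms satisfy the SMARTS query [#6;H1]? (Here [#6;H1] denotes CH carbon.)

The query [#6;H1] means: any carbon bearing exactly one hydrogen.
Check the 8 heavy atoms by environment: 1× C (H3) → no; 2× C (H1) → match; 1× C (H2) → no; 1× C (H0) → no; 1× N (H0) → no; 1× N (H2) → no; 1× F (H0) → no.
That gives 2 matching atoms.

2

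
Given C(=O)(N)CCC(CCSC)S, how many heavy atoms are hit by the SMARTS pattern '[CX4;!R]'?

Check the 11 heavy atoms by environment: 6× C (X4, acyclic) → match; 1× C (X3, acyclic) → no; 1× O (X1, acyclic) → no; 1× N (X3, acyclic) → no; 2× S (X2, acyclic) → no.
That gives 6 matching atoms.

6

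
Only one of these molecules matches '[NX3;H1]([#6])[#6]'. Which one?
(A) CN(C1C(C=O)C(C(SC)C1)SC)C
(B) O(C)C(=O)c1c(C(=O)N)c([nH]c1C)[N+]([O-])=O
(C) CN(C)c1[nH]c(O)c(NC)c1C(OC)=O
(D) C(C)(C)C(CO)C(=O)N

C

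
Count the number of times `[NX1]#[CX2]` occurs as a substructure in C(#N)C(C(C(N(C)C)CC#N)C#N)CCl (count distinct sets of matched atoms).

3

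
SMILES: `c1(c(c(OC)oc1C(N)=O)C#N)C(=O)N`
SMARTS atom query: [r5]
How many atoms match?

5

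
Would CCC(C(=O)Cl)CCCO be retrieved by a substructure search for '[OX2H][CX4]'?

Yes

The pattern [OX2H][CX4] describes a hydroxyl oxygen bound to an sp3 (X4) carbon — an aliphatic alcohol.
The molecule carries a hydroxyl group (-OH), whose atoms satisfy every constraint of the query, so the pattern matches.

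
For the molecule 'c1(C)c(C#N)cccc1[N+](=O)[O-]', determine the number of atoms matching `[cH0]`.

3

The query [cH0] means: aromatic carbon with no attached hydrogen (substituted or ring-fusion).
Check the 12 heavy atoms by environment: 3× c (aromatic, H1) → no; 3× c (aromatic, H0) → match; 1× C (H0) → no; 1× N (H0) → no; 1× N (charge +1, H0) → no; 1× O (charge -1, H0) → no; 1× O (H0) → no; 1× C (H3) → no.
That gives 3 matching atoms.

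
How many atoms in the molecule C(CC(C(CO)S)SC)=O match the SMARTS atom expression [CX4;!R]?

5

Check the 10 heavy atoms by environment: 5× C (X4, acyclic) → match; 1× O (X2, acyclic) → no; 1× C (X3, acyclic) → no; 1× O (X1, acyclic) → no; 2× S (X2, acyclic) → no.
That gives 5 matching atoms.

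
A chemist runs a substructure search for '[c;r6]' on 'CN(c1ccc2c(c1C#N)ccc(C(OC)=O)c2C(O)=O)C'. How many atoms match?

Check the 22 heavy atoms by environment: 10× c (aromatic, in 6-ring) → match; 2× N (acyclic) → no; 6× C (acyclic) → no; 4× O (acyclic) → no.
That gives 10 matching atoms.

10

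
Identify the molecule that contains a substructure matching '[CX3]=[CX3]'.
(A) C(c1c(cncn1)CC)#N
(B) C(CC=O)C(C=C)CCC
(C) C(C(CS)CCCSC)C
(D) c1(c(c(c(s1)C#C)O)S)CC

B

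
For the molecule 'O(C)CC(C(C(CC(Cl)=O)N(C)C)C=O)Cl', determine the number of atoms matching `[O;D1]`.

2

The query [O;D1] means: aliphatic oxygen bonded to exactly one heavy atom.
Check the 16 heavy atoms by environment: 3× C (D2) → no; 4× C (D3) → no; 2× O (D1) → match; 1× O (D2) → no; 3× C (D1) → no; 2× Cl (D1) → no; 1× N (D3) → no.
That gives 2 matching atoms.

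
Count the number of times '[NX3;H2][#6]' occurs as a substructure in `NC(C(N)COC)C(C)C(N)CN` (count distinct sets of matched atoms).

4

[NX3;H2][#6] is the SMARTS for a primary amine: a trivalent nitrogen with two H attached to carbon.
The molecule carries 4 separate instances of a primary amino group (-NH2) meeting every constraint; each maps to a distinct set of atoms, giving 4 matches.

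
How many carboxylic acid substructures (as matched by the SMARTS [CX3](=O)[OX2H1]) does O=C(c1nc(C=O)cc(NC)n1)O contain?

[CX3](=O)[OX2H1] is the SMARTS for a carboxylic acid: an sp2 carbon double-bonded to O and single-bonded to an -OH oxygen.
Exactly one fragment in the molecule meets all constraints, giving 1 match.

1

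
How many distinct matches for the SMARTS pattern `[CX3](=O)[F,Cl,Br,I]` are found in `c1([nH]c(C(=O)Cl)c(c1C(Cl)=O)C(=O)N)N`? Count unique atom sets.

[CX3](=O)[F,Cl,Br,I] is the SMARTS for an acyl halide: a carbonyl carbon bonded to a halogen.
The molecule carries 2 separate instances of an acyl chloride (-C(=O)Cl) meeting every constraint; each maps to a distinct set of atoms, giving 2 matches.

2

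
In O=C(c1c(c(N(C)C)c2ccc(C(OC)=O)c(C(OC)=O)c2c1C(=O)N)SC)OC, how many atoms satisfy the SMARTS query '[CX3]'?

4

The query [CX3] means: C with X3: aliphatic carbon with exactly 3 total connections.
Check the 30 heavy atoms by environment: 10× c (aromatic, X3) → no; 4× C (X3) → match; 4× O (X1) → no; 3× O (X2) → no; 6× C (X4) → no; 1× S (X2) → no; 2× N (X3) → no.
That gives 4 matching atoms.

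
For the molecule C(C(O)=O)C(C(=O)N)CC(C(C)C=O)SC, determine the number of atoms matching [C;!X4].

3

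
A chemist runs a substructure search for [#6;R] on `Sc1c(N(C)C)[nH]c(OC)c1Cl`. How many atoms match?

The query [#6;R] means: carbon that is part of a ring.
Check the 12 heavy atoms by environment: 1× n (aromatic, in 5-ring) → no; 4× c (aromatic, in 5-ring) → match; 1× Cl (acyclic) → no; 1× S (acyclic) → no; 1× O (acyclic) → no; 3× C (acyclic) → no; 1× N (acyclic) → no.
That gives 4 matching atoms.

4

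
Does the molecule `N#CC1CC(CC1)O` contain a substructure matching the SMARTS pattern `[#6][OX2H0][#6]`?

The pattern [#6][OX2H0][#6] describes an aliphatic oxygen bridging two carbons with no H on the oxygen — an ether.
The closest candidate here is a hydroxyl group (-OH), but the oxygen has H1, not H0 bridging two carbons. No other fragment satisfies the full query, so there is no match.

No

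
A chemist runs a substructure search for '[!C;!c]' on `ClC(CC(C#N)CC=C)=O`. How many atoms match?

3

The query [!C;!c] means: neither aliphatic nor aromatic carbon — same as [!#6].
Check the 10 heavy atoms by environment: 7× C → no; 1× O → match; 1× Cl → match; 1× N → match.
Summing the matching environments: 1 + 1 + 1 = 3 matching atoms.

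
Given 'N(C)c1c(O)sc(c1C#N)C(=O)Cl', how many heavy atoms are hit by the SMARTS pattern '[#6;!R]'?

Check the 13 heavy atoms by environment: 1× s (aromatic, in 5-ring) → no; 4× c (aromatic, in 5-ring) → no; 2× N (acyclic) → no; 3× C (acyclic) → match; 2× O (acyclic) → no; 1× Cl (acyclic) → no.
That gives 3 matching atoms.

3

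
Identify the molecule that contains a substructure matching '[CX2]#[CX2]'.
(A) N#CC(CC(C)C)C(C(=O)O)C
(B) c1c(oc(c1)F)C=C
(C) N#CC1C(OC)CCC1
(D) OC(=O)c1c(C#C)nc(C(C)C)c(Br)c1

D

[CX2]#[CX2] describes a carbon-carbon triple bond (an alkyne).
(A) has a nitrile (-C#N) but the triple bond is C#N, not C#C.
(B) has a vinyl group (-CH=CH2) but the C=C is a double bond; both carbons are CX3, not CX2.
(C) has a nitrile (-C#N) but the triple bond is C#N, not C#C.
(D) contains an ethynyl group (-C#CH), which satisfies every atom and bond constraint.
So the answer is (D).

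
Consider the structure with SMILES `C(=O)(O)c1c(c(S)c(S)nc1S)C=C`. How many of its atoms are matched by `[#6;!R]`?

3

The query [#6;!R] means: carbon not in any ring.
Check the 14 heavy atoms by environment: 1× n (aromatic, in 6-ring) → no; 5× c (aromatic, in 6-ring) → no; 3× S (acyclic) → no; 3× C (acyclic) → match; 2× O (acyclic) → no.
That gives 3 matching atoms.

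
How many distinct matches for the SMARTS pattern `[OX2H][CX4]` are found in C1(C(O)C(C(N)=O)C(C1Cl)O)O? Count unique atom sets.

3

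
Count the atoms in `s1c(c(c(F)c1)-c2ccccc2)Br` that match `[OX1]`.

Check the 13 heavy atoms by environment: 1× s (aromatic, X2) → no; 10× c (aromatic, X3) → no; 1× Br (X1) → no; 1× F (X1) → no.
No environment satisfies the query, so 0 matching atoms.

0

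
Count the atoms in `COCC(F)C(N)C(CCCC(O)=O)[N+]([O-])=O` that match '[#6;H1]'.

Check the 17 heavy atoms by environment: 4× C (H2) → no; 3× C (H1) → match; 1× C (H0) → no; 3× O (H0) → no; 1× O (H1) → no; 1× C (H3) → no; 1× F (H0) → no; 1× N (charge +1, H0) → no; 1× O (charge -1, H0) → no; 1× N (H2) → no.
That gives 3 matching atoms.

3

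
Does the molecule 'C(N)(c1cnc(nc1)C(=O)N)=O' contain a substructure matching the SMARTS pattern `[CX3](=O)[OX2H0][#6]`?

The pattern [CX3](=O)[OX2H0][#6] describes a carbonyl carbon bonded to an oxygen that is itself bonded to carbon (no H on that O) — an ester.
The closest candidate here is a primary amide (-C(=O)NH2), but the carbonyl is bonded to N, not to an O-C linkage. No other fragment satisfies the full query, so there is no match.

No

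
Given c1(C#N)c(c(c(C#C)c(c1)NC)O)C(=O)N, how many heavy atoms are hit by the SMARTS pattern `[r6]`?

The query [r6] means: r6 matches atoms in a six-membered ring.
Check the 16 heavy atoms by environment: 6× c (aromatic, in 6-ring) → match; 5× C (acyclic) → no; 2× O (acyclic) → no; 3× N (acyclic) → no.
That gives 6 matching atoms.

6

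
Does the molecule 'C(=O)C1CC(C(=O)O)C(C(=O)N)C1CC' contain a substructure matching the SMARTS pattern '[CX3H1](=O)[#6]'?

The pattern [CX3H1](=O)[#6] describes an sp2 carbon with one H, double-bonded to O and single-bonded to carbon — an aldehyde.
The molecule carries an aldehyde (-CHO), whose atoms satisfy every constraint of the query, so the pattern matches.

Yes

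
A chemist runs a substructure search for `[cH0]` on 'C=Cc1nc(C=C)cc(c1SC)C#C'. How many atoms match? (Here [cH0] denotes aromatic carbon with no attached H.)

The query [cH0] means: aromatic carbon with no attached hydrogen (substituted or ring-fusion).
Check the 14 heavy atoms by environment: 1× n (aromatic, H0) → no; 4× c (aromatic, H0) → match; 1× c (aromatic, H1) → no; 3× C (H1) → no; 2× C (H2) → no; 1× C (H0) → no; 1× S (H0) → no; 1× C (H3) → no.
That gives 4 matching atoms.

4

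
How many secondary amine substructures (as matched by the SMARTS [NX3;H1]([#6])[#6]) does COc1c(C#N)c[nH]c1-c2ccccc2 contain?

[NX3;H1]([#6])[#6] is the SMARTS for a secondary amine: a trivalent nitrogen with one H, bonded to two carbons.
No fragment in the molecule satisfies every constraint, giving 0 matches.

0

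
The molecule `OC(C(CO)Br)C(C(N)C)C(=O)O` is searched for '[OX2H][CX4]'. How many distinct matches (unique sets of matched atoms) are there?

[OX2H][CX4] is the SMARTS for an aliphatic alcohol: a hydroxyl oxygen bound to an sp3 (X4) carbon.
The molecule carries 2 separate instances of a hydroxyl group (-OH) meeting every constraint; each maps to a distinct set of atoms, giving 2 matches.

2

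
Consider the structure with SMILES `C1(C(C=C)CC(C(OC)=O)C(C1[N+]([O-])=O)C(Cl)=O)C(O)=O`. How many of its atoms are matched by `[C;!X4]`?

5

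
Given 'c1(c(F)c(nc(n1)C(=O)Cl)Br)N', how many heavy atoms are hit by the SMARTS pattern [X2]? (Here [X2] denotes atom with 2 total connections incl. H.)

2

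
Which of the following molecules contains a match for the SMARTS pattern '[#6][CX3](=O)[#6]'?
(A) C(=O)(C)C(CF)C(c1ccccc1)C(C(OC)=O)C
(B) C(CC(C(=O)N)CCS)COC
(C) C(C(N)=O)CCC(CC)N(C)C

A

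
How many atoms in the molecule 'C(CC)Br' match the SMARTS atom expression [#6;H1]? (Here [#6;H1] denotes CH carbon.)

0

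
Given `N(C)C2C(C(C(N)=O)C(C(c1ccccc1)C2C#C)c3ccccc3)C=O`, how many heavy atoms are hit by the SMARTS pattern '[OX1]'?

2

The query [OX1] means: aliphatic oxygen with one total connection — typically a carbonyl =O or an oxide.
Check the 27 heavy atoms by environment: 7× C (X4) → no; 12× c (aromatic, X3) → no; 2× C (X2) → no; 2× C (X3) → no; 2× O (X1) → match; 2× N (X3) → no.
That gives 2 matching atoms.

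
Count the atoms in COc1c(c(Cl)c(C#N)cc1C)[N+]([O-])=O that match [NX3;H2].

0

Check the 15 heavy atoms by environment: 5× c (aromatic, H0, X3) → no; 1× c (aromatic, H1, X3) → no; 2× C (H3, X4) → no; 1× N (charge +1, H0, X3) → no; 1× O (charge -1, H0, X1) → no; 1× O (H0, X1) → no; 1× C (H0, X2) → no; 1× N (H0, X1) → no; 1× Cl (H0, X1) → no; 1× O (H0, X2) → no.
No environment satisfies the query, so 0 matching atoms.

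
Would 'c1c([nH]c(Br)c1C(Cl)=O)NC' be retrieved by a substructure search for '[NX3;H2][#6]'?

No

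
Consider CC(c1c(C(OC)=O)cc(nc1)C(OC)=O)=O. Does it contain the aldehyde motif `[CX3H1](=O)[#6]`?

The pattern [CX3H1](=O)[#6] describes an sp2 carbon with one H, double-bonded to O and single-bonded to carbon — an aldehyde.
The closest candidate here is a methyl-ester group (-C(=O)OCH3), but the carbonyl carbon has H0, not H1. No other fragment satisfies the full query, so there is no match.

No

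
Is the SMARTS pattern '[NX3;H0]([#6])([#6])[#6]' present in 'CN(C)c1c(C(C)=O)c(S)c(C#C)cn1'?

Yes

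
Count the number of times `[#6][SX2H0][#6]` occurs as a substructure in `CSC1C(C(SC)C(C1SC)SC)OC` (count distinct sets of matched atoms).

4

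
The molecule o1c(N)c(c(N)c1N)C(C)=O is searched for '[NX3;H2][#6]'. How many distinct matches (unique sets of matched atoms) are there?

3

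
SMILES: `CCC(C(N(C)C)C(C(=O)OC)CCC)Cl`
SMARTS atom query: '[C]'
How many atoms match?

The query [C] means: uppercase C matches aliphatic (non-aromatic) carbon only.
Check the 16 heavy atoms by environment: 12× C → match; 1× Cl → no; 2× O → no; 1× N → no.
That gives 12 matching atoms.

12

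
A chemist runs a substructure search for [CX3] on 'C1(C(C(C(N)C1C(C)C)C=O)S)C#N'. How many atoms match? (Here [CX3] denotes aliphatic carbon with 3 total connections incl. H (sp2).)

Check the 14 heavy atoms by environment: 8× C (X4) → no; 1× N (X3) → no; 1× S (X2) → no; 1× C (X3) → match; 1× O (X1) → no; 1× C (X2) → no; 1× N (X1) → no.
That gives 1 matching atom.

1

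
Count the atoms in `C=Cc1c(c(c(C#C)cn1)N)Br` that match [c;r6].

5

The query [c;r6] means: aromatic carbon that belongs to a six-membered ring.
Check the 12 heavy atoms by environment: 1× n (aromatic, in 6-ring) → no; 5× c (aromatic, in 6-ring) → match; 4× C (acyclic) → no; 1× N (acyclic) → no; 1× Br (acyclic) → no.
That gives 5 matching atoms.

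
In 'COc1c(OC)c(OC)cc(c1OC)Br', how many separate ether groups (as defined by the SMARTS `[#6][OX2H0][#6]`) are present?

4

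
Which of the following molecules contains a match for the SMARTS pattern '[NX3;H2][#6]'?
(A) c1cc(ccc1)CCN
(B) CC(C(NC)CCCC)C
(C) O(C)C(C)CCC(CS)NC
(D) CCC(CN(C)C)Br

[NX3;H2][#6] describes a trivalent nitrogen with two H attached to carbon (a primary amine).
(A) contains a primary amino group (-NH2), which satisfies every atom and bond constraint.
(B) has an N-methylamino group (-NHCH3) but the nitrogen bears two carbons and only one H (H1), not H2.
(C) has an N-methylamino group (-NHCH3) but the nitrogen bears two carbons and only one H (H1), not H2.
(D) has a dimethylamino group (-N(CH3)2) but the nitrogen has H0, not H2.
So the answer is (A).

A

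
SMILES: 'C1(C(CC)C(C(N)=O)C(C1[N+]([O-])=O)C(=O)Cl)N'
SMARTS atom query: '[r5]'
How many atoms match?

5

The query [r5] means: r5 matches atoms in a five-membered ring.
Check the 17 heavy atoms by environment: 5× C (in 5-ring) → match; 1× N (charge +1, acyclic) → no; 1× O (charge -1, acyclic) → no; 3× O (acyclic) → no; 2× N (acyclic) → no; 4× C (acyclic) → no; 1× Cl (acyclic) → no.
That gives 5 matching atoms.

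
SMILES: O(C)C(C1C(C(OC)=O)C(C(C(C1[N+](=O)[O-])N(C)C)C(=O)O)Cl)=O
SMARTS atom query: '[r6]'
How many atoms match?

6

The query [r6] means: r6 matches atoms in a six-membered ring.
Check the 24 heavy atoms by environment: 6× C (in 6-ring) → match; 7× C (acyclic) → no; 7× O (acyclic) → no; 1× Cl (acyclic) → no; 1× N (charge +1, acyclic) → no; 1× O (charge -1, acyclic) → no; 1× N (acyclic) → no.
That gives 6 matching atoms.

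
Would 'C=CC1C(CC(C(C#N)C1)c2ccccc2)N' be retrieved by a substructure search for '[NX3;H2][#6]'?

Yes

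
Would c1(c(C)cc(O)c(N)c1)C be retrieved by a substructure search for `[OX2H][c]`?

The pattern [OX2H][c] describes a hydroxyl oxygen attached to an aromatic carbon — a phenol.
The molecule carries a hydroxyl group (-OH), whose atoms satisfy every constraint of the query, so the pattern matches.

Yes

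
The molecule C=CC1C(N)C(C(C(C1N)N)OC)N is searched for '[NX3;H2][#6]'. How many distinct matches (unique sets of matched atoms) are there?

4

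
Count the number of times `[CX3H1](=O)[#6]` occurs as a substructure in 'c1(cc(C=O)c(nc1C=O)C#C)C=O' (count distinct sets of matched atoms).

3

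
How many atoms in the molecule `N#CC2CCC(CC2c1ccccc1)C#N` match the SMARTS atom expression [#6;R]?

12

The query [#6;R] means: carbon that is part of a ring.
Check the 16 heavy atoms by environment: 6× C (in 6-ring) → match; 2× C (acyclic) → no; 2× N (acyclic) → no; 6× c (aromatic, in 6-ring) → match.
Summing the matching environments: 6 + 6 = 12 matching atoms.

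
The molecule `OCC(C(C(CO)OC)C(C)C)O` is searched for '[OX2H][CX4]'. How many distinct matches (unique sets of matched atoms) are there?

3

[OX2H][CX4] is the SMARTS for an aliphatic alcohol: a hydroxyl oxygen bound to an sp3 (X4) carbon.
The molecule carries 3 separate instances of a hydroxyl group (-OH) meeting every constraint; each maps to a distinct set of atoms, giving 3 matches.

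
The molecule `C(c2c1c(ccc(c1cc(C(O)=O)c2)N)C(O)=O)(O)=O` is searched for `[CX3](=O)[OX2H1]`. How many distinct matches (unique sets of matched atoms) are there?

[CX3](=O)[OX2H1] is the SMARTS for a carboxylic acid: an sp2 carbon double-bonded to O and single-bonded to an -OH oxygen.
The molecule carries 3 separate instances of a carboxylic acid group (-C(=O)OH) meeting every constraint; each maps to a distinct set of atoms, giving 3 matches.

3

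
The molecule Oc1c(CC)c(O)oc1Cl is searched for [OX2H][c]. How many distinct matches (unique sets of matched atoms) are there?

2

[OX2H][c] is the SMARTS for a phenol: a hydroxyl oxygen attached to an aromatic carbon.
The molecule carries 2 separate instances of a hydroxyl group (-OH) meeting every constraint; each maps to a distinct set of atoms, giving 2 matches.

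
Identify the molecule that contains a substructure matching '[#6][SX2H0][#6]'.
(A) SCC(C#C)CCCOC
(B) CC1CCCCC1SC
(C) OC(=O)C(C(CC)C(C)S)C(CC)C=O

B

[#6][SX2H0][#6] describes an aliphatic sulfur bridging two carbons with no H on the sulfur (a thioether).
(A) has a methoxy ether (-OCH3) but the bridging atom is O, not S.
(B) contains a methylthio ether (-SCH3), which satisfies every atom and bond constraint.
(C) has a thiol (-SH) but the sulfur has H1, not H0 bridging two carbons.
So the answer is (B).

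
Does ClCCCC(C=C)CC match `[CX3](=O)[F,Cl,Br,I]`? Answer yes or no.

No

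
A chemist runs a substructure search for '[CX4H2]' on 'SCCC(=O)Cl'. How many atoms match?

2

The query [CX4H2] means: sp3 carbon (X4) with exactly two hydrogens.
Check the 6 heavy atoms by environment: 2× C (H2, X4) → match; 1× C (H0, X3) → no; 1× O (H0, X1) → no; 1× Cl (H0, X1) → no; 1× S (H1, X2) → no.
That gives 2 matching atoms.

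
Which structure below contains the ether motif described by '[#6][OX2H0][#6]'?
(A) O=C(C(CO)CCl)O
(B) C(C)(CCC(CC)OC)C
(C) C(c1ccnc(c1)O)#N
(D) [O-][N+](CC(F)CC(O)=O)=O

B

[#6][OX2H0][#6] describes an aliphatic oxygen bridging two carbons with no H on the oxygen (an ether).
(A) has a carboxylic acid group (-C(=O)OH) but the -OH oxygen has H1; the =O is OX1, not OX2.
(B) contains a methoxy ether (-OCH3), which satisfies every atom and bond constraint.
(C) has a hydroxyl group (-OH) but the oxygen has H1, not H0 bridging two carbons.
(D) has a carboxylic acid group (-C(=O)OH) but the -OH oxygen has H1; the =O is OX1, not OX2.
So the answer is (B).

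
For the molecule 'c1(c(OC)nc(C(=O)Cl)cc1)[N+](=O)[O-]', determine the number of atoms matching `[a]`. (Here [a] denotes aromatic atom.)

6

The query [a] means: a matches any aromatic atom.
Check the 14 heavy atoms by environment: 1× n (aromatic) → match; 5× c (aromatic) → match; 2× C → no; 3× O → no; 1× Cl → no; 1× N (charge +1) → no; 1× O (charge -1) → no.
Summing the matching environments: 1 + 5 = 6 matching atoms.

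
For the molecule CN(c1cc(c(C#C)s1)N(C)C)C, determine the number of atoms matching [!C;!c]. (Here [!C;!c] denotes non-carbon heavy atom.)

Check the 13 heavy atoms by environment: 1× s (aromatic) → match; 4× c (aromatic) → no; 2× N → match; 6× C → no.
Summing the matching environments: 1 + 2 = 3 matching atoms.

3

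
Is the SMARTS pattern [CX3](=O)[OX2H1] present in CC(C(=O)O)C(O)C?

Yes

The pattern [CX3](=O)[OX2H1] describes an sp2 carbon double-bonded to O and single-bonded to an -OH oxygen — a carboxylic acid.
The molecule carries a carboxylic acid group (-C(=O)OH), whose atoms satisfy every constraint of the query, so the pattern matches.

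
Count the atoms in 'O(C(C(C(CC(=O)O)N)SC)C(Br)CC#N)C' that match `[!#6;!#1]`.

7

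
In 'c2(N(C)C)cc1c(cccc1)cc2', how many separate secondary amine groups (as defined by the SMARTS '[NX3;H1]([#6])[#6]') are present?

0

[NX3;H1]([#6])[#6] is the SMARTS for a secondary amine: a trivalent nitrogen with one H, bonded to two carbons.
The molecule has a dimethylamino group (-N(CH3)2), but the nitrogen has H0, not H1; nothing else fits, so there are 0 matches.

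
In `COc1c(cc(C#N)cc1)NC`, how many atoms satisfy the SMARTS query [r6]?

6

Check the 12 heavy atoms by environment: 6× c (aromatic, in 6-ring) → match; 2× N (acyclic) → no; 3× C (acyclic) → no; 1× O (acyclic) → no.
That gives 6 matching atoms.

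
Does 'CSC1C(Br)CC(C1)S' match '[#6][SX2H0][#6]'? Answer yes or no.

The pattern [#6][SX2H0][#6] describes an aliphatic sulfur bridging two carbons with no H on the sulfur — a thioether.
The molecule carries a methylthio ether (-SCH3), whose atoms satisfy every constraint of the query, so the pattern matches.

Yes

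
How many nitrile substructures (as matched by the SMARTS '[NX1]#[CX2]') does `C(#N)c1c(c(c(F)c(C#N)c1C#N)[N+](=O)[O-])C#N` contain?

4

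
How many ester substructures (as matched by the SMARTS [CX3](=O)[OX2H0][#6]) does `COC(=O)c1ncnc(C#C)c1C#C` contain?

1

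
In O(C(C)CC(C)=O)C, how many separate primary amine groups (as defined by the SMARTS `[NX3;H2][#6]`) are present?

0

[NX3;H2][#6] is the SMARTS for a primary amine: a trivalent nitrogen with two H attached to carbon.
No fragment in the molecule satisfies every constraint, giving 0 matches.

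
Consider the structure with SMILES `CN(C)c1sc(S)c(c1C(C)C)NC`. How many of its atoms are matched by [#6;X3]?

4

The query [#6;X3] means: any carbon (aromatic or not) with three total connections.
Check the 14 heavy atoms by environment: 1× s (aromatic, X2) → no; 4× c (aromatic, X3) → match; 2× N (X3) → no; 6× C (X4) → no; 1× S (X2) → no.
That gives 4 matching atoms.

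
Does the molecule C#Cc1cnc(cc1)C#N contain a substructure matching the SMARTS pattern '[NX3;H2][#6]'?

The pattern [NX3;H2][#6] describes a trivalent nitrogen with two H attached to carbon — a primary amine.
The closest candidate here is a nitrile (-C#N), but the nitrogen is NX1 (triple-bonded), not NX3 with two H. No other fragment satisfies the full query, so there is no match.

No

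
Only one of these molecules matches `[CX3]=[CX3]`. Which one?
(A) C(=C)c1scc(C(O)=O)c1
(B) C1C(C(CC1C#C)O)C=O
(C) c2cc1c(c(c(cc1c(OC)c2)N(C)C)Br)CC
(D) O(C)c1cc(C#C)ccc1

[CX3]=[CX3] describes a non-aromatic C=C double bond between two sp2 carbons (an alkene).
(A) contains a vinyl group (-CH=CH2), which satisfies every atom and bond constraint.
(B) has an ethynyl group (-C#CH) but the C-C bond is a triple bond, not a double bond.
(C) has an ethyl group (-CH2CH3) but its C-C bond is a single bond between CX4 carbons, not CX3=CX3.
(D) has an ethynyl group (-C#CH) but the C-C bond is a triple bond, not a double bond.
So the answer is (A).

A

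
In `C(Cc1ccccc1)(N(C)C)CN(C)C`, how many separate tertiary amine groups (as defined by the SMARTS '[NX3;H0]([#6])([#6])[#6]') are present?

[NX3;H0]([#6])([#6])[#6] is the SMARTS for a tertiary amine: a trivalent nitrogen with no H, bonded to three carbons.
The molecule carries 2 separate instances of a dimethylamino group (-N(CH3)2) meeting every constraint; each maps to a distinct set of atoms, giving 2 matches.

2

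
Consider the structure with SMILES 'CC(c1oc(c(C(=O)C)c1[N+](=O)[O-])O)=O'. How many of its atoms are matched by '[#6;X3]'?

The query [#6;X3] means: any carbon (aromatic or not) with three total connections.
Check the 15 heavy atoms by environment: 1× o (aromatic, X2) → no; 4× c (aromatic, X3) → match; 1× O (X2) → no; 2× C (X3) → match; 3× O (X1) → no; 2× C (X4) → no; 1× N (charge +1, X3) → no; 1× O (charge -1, X1) → no.
Summing the matching environments: 4 + 2 = 6 matching atoms.

6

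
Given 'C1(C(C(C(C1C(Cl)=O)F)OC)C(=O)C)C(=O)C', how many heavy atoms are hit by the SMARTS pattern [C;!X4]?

3

Check the 17 heavy atoms by environment: 8× C (X4) → no; 1× F (X1) → no; 3× C (X3) → match; 3× O (X1) → no; 1× Cl (X1) → no; 1× O (X2) → no.
That gives 3 matching atoms.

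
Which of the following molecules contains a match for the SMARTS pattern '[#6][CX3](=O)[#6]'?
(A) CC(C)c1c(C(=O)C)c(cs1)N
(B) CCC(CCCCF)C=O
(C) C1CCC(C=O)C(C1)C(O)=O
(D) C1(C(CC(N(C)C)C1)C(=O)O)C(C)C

A

[#6][CX3](=O)[#6] describes a carbonyl carbon (no H) flanked by two carbons (a ketone).
(A) contains an acetyl/ketone group (-C(=O)CH3), which satisfies every atom and bond constraint.
(B) has an aldehyde (-CHO) but the carbonyl carbon has H1, so it is not flanked by two carbons.
(C) has an aldehyde (-CHO) but the carbonyl carbon has H1, so it is not flanked by two carbons.
(D) has a carboxylic acid group (-C(=O)OH) but one neighbour of the carbonyl carbon is O, not C.
So the answer is (A).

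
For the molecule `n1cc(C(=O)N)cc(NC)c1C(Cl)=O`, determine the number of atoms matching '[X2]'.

Check the 14 heavy atoms by environment: 1× n (aromatic, X2) → match; 5× c (aromatic, X3) → no; 2× C (X3) → no; 2× O (X1) → no; 1× Cl (X1) → no; 2× N (X3) → no; 1× C (X4) → no.
That gives 1 matching atom.

1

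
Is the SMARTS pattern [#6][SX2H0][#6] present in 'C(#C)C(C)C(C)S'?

No

The pattern [#6][SX2H0][#6] describes an aliphatic sulfur bridging two carbons with no H on the sulfur — a thioether.
The closest candidate here is a thiol (-SH), but the sulfur has H1, not H0 bridging two carbons. No other fragment satisfies the full query, so there is no match.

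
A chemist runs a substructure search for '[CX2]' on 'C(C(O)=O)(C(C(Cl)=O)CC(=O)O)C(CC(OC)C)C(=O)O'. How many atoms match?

The query [CX2] means: C with X2: aliphatic carbon with exactly 2 total connections.
Check the 21 heavy atoms by environment: 8× C (X4) → no; 4× C (X3) → no; 4× O (X1) → no; 4× O (X2) → no; 1× Cl (X1) → no.
No environment satisfies the query, so 0 matching atoms.

0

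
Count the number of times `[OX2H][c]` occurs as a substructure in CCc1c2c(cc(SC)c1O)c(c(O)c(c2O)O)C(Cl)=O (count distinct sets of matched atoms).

4

[OX2H][c] is the SMARTS for a phenol: a hydroxyl oxygen attached to an aromatic carbon.
The molecule carries 4 separate instances of a hydroxyl group (-OH) meeting every constraint; each maps to a distinct set of atoms, giving 4 matches.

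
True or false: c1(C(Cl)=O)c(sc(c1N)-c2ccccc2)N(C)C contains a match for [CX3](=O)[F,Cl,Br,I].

The pattern [CX3](=O)[F,Cl,Br,I] describes a carbonyl carbon bonded to a halogen — an acyl halide.
The molecule carries an acyl chloride (-C(=O)Cl), whose atoms satisfy every constraint of the query, so the pattern matches.

True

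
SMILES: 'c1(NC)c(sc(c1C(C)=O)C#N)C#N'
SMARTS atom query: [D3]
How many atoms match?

The query [D3] means: atom with exactly three heavy-atom neighbours.
Check the 14 heavy atoms by environment: 1× s (aromatic, D2) → no; 4× c (aromatic, D3) → match; 1× C (D3) → match; 1× O (D1) → no; 2× C (D1) → no; 2× C (D2) → no; 2× N (D1) → no; 1× N (D2) → no.
Summing the matching environments: 4 + 1 = 5 matching atoms.

5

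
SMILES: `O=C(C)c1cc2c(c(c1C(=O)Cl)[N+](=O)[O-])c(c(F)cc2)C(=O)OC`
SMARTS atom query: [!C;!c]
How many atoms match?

9

Check the 24 heavy atoms by environment: 10× c (aromatic) → no; 1× N (charge +1) → match; 1× O (charge -1) → match; 5× O → match; 5× C → no; 1× Cl → match; 1× F → match.
Summing the matching environments: 1 + 1 + 5 + 1 + 1 = 9 matching atoms.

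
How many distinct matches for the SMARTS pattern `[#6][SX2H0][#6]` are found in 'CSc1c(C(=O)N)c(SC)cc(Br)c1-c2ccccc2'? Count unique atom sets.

2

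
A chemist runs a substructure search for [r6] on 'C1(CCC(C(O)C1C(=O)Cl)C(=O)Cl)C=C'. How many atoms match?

The query [r6] means: r6 matches atoms in a six-membered ring.
Check the 15 heavy atoms by environment: 6× C (in 6-ring) → match; 4× C (acyclic) → no; 3× O (acyclic) → no; 2× Cl (acyclic) → no.
That gives 6 matching atoms.

6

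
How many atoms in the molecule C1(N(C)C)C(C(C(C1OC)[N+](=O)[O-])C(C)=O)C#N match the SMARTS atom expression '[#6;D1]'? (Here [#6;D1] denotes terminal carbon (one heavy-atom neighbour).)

The query [#6;D1] means: carbon bonded to exactly one heavy atom.
Check the 18 heavy atoms by environment: 6× C (D3) → no; 1× N (charge +1, D3) → no; 1× O (charge -1, D1) → no; 2× O (D1) → no; 1× N (D3) → no; 4× C (D1) → match; 1× C (D2) → no; 1× N (D1) → no; 1× O (D2) → no.
That gives 4 matching atoms.

4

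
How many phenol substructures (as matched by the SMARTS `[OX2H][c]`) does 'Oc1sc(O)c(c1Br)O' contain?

[OX2H][c] is the SMARTS for a phenol: a hydroxyl oxygen attached to an aromatic carbon.
The molecule carries 3 separate instances of a hydroxyl group (-OH) meeting every constraint; each maps to a distinct set of atoms, giving 3 matches.

3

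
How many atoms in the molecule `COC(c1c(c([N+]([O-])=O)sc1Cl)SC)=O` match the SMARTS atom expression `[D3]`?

6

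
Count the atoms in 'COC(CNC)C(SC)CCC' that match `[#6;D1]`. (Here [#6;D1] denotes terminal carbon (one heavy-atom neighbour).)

4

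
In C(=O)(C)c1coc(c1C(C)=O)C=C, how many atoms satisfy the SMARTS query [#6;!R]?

6

Check the 13 heavy atoms by environment: 1× o (aromatic, in 5-ring) → no; 4× c (aromatic, in 5-ring) → no; 6× C (acyclic) → match; 2× O (acyclic) → no.
That gives 6 matching atoms.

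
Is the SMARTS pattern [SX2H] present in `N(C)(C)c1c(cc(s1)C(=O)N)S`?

The pattern [SX2H] describes an aliphatic sulfur with two connections, one being H — a thiol.
The molecule carries a thiol (-SH), whose atoms satisfy every constraint of the query, so the pattern matches.

Yes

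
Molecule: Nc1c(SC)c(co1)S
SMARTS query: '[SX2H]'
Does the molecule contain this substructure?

The pattern [SX2H] describes an aliphatic sulfur with two connections, one being H — a thiol.
The molecule carries a thiol (-SH), whose atoms satisfy every constraint of the query, so the pattern matches.

Yes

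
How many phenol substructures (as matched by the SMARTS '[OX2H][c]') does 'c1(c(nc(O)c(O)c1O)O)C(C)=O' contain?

4

[OX2H][c] is the SMARTS for a phenol: a hydroxyl oxygen attached to an aromatic carbon.
The molecule carries 4 separate instances of a hydroxyl group (-OH) meeting every constraint; each maps to a distinct set of atoms, giving 4 matches.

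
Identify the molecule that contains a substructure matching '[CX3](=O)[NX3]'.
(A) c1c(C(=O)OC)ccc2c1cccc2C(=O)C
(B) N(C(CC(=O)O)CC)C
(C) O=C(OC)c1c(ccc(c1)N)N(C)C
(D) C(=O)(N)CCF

[CX3](=O)[NX3] describes a carbonyl carbon bonded to a trivalent nitrogen (an amide).
(A) has a methyl-ester group (-C(=O)OCH3) but the carbonyl is bonded to O, not to an NX3 nitrogen.
(B) has a carboxylic acid group (-C(=O)OH) but the carbonyl is bonded to O, not to an NX3 nitrogen.
(C) has a primary amino group (-NH2) but the -NH2 is not attached to a carbonyl carbon.
(D) contains a primary amide (-C(=O)NH2), which satisfies every atom and bond constraint.
So the answer is (D).

D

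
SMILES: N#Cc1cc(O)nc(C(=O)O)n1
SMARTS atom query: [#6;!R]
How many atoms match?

The query [#6;!R] means: carbon not in any ring.
Check the 12 heavy atoms by environment: 2× n (aromatic, in 6-ring) → no; 4× c (aromatic, in 6-ring) → no; 3× O (acyclic) → no; 2× C (acyclic) → match; 1× N (acyclic) → no.
That gives 2 matching atoms.

2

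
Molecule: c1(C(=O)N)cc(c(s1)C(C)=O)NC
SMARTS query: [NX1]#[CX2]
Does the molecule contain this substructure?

No

The pattern [NX1]#[CX2] describes a nitrogen triple-bonded to a two-connected carbon — a nitrile.
The closest candidate here is a primary amide (-C(=O)NH2), but the nitrogen is NX3, not NX1. No other fragment satisfies the full query, so there is no match.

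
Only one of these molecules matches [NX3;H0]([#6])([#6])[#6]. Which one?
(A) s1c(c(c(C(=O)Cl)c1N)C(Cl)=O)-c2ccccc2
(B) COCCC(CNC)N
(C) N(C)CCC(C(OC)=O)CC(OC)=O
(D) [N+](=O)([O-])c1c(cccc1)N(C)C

D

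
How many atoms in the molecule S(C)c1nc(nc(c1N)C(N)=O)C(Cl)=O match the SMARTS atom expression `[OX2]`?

0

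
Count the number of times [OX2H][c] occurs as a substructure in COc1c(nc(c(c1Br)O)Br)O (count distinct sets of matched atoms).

2

[OX2H][c] is the SMARTS for a phenol: a hydroxyl oxygen attached to an aromatic carbon.
The molecule carries 2 separate instances of a hydroxyl group (-OH) meeting every constraint; each maps to a distinct set of atoms, giving 2 matches.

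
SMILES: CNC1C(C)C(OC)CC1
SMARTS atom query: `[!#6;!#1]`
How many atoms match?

2

The query [!#6;!#1] means: not carbon and not hydrogen — any heteroatom.
Check the 10 heavy atoms by environment: 8× C → no; 1× N → match; 1× O → match.
Summing the matching environments: 1 + 1 = 2 matching atoms.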